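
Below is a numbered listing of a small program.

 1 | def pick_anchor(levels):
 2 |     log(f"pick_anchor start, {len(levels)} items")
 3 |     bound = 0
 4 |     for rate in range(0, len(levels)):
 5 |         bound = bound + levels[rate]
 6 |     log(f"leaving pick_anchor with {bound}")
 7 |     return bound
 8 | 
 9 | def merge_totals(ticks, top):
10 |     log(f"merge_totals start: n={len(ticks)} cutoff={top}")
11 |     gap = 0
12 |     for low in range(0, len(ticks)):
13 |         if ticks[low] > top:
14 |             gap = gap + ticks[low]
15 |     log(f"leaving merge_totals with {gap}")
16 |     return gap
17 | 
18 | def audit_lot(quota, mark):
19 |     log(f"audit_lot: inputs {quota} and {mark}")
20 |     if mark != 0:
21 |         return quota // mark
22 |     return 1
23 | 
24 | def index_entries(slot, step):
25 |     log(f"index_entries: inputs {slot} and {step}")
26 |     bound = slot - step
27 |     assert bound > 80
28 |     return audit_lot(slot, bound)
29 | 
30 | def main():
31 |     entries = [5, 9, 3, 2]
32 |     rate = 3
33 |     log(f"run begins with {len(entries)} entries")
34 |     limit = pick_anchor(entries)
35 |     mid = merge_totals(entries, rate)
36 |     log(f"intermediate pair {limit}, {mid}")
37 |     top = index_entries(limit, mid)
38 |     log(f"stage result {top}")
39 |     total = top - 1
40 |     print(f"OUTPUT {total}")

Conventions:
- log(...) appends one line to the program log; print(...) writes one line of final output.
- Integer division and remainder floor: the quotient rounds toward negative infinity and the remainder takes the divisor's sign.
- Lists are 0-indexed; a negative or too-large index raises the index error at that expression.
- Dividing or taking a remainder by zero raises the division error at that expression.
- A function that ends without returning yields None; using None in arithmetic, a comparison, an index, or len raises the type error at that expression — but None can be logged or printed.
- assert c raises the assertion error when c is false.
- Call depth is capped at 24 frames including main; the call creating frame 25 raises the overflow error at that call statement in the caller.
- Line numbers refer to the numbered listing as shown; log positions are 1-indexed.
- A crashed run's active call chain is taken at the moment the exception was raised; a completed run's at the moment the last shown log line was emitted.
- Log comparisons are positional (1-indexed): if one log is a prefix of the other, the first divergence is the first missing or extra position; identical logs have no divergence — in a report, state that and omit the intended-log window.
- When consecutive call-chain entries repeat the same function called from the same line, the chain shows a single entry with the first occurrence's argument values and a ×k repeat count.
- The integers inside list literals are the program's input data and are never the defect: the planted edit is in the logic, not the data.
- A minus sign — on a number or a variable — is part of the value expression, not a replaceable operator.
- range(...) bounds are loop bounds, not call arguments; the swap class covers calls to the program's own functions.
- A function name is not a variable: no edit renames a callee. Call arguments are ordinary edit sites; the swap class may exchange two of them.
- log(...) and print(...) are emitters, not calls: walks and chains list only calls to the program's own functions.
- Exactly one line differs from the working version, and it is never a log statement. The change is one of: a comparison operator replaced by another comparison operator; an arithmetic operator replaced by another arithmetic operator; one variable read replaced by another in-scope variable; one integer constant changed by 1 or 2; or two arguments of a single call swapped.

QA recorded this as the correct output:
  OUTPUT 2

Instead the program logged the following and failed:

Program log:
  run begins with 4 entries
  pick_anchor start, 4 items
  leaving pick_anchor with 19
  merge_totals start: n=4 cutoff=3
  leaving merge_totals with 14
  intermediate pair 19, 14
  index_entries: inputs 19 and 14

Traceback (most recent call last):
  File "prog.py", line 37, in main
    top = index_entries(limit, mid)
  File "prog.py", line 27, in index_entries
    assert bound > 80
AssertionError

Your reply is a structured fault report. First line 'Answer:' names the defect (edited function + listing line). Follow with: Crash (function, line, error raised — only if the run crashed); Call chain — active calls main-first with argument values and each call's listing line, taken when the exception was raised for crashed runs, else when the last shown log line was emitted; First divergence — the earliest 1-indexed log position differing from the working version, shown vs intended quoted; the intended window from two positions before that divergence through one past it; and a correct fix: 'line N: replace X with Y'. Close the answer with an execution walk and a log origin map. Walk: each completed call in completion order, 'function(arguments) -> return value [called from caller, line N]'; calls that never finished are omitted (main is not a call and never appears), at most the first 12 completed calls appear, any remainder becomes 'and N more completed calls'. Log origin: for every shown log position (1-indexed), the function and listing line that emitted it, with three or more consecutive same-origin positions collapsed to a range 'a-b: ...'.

Answer: the defect is in index_entries at line 27.
The tell: The faulty run's log stops after 7 lines; the working version's next line would be 'audit_lot: inputs 19 and 5'.
Crash: index_entries, line 27, AssertionError.
Call chain: main -> index_entries(19, 14) (called at line 37).
First divergence: position 8 — after 7 matching lines the faulty run goes silent; intended next line 'audit_lot: inputs 19 and 5'.
Intended log window:
  6: intermediate pair 19, 14
  7: index_entries: inputs 19 and 14
  8: audit_lot: inputs 19 and 5
  9: stage result 3
Execution walk:
  pick_anchor([5, 9, 3, 2]) -> 19  [called from main, line 34]
  merge_totals([5, 9, 3, 2], 3) -> 14  [called from main, line 35]
Origin of each log line:
  1: emitted by main (line 33)
  2: emitted by pick_anchor (line 2)
  3: emitted by pick_anchor (line 6)
  4: emitted by merge_totals (line 10)
  5: emitted by merge_totals (line 15)
  6: emitted by main (line 36)
  7: emitted by index_entries (line 25)
A correct fix: line 27: replace `>` with `<=`.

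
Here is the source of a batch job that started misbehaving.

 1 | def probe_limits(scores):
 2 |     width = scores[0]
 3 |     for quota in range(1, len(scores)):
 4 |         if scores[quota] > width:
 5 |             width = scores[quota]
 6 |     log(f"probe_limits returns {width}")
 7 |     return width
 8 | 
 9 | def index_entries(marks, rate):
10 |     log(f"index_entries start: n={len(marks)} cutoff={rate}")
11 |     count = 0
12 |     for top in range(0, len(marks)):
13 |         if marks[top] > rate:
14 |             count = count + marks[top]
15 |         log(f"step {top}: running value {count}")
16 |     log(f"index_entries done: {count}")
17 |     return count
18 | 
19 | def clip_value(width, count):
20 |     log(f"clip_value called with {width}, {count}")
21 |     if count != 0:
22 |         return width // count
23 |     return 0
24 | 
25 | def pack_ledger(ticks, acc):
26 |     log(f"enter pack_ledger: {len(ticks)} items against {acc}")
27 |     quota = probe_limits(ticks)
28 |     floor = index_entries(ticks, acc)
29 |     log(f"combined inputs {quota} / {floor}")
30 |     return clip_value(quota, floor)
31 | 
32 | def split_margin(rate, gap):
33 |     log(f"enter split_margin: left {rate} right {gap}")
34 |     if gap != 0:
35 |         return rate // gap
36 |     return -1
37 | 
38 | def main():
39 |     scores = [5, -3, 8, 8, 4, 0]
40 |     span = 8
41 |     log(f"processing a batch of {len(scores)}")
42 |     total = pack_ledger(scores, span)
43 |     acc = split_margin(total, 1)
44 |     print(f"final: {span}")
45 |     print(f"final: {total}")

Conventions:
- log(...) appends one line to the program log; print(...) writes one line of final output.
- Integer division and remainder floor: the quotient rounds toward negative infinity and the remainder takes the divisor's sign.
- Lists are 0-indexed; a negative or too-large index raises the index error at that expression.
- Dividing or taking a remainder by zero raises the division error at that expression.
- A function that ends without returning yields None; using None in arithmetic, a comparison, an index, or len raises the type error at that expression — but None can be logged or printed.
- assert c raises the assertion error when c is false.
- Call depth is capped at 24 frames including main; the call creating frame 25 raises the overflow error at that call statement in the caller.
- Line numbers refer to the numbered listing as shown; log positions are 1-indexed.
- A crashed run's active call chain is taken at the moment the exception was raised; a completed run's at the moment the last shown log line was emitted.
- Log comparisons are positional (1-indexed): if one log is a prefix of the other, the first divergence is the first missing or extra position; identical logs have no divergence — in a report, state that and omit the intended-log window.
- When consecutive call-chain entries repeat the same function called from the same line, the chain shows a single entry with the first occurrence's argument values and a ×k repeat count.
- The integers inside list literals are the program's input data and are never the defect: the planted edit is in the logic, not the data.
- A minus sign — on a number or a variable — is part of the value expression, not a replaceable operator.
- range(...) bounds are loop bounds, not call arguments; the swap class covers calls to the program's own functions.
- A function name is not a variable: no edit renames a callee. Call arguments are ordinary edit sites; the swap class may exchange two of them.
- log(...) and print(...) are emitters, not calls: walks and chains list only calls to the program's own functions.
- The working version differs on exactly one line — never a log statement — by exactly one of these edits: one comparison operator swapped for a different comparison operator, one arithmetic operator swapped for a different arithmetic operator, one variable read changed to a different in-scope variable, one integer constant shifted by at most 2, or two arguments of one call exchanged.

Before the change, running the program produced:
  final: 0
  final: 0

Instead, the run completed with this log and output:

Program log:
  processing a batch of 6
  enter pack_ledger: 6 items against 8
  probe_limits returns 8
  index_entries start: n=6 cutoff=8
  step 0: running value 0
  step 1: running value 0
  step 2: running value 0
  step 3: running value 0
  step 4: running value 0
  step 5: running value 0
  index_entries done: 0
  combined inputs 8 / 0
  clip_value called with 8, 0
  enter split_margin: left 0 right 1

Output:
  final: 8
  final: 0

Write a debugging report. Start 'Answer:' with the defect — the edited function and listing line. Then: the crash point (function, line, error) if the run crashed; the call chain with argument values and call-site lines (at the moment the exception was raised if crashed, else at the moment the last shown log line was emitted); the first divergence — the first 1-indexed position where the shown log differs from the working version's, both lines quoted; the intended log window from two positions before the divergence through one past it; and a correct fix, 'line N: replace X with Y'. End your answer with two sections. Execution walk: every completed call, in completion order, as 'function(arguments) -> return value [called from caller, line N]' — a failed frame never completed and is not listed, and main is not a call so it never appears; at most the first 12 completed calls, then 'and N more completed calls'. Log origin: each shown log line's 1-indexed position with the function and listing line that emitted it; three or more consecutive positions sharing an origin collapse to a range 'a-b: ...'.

Answer: the defect is in main at line 44.
Key fact: Log streams are identical — the defect surfaces only in the printed output.
Call chain: main -> split_margin(0, 1) (called at line 43).
First divergence: none — the logs agree in full.
Execution walk:
  probe_limits([5, -3, 8, 8, 4, 0]) -> 8  [called from pack_ledger, line 27]
  index_entries([5, -3, 8, 8, 4, 0], 8) -> 0  [called from pack_ledger, line 28]
  clip_value(8, 0) -> 0  [called from pack_ledger, line 30]
  pack_ledger([5, -3, 8, 8, 4, 0], 8) -> 0  [called from main, line 42]
  split_margin(0, 1) -> 0  [called from main, line 43]
Log origin:
  1: logged in main at line 41
  2: logged in pack_ledger at line 26
  3: logged in probe_limits at line 6
  4: logged in index_entries at line 10
  5-10: logged in index_entries at line 15
  11: logged in index_entries at line 16
  12: logged in pack_ledger at line 29
  13: logged in clip_value at line 20
  14: logged in split_margin at line 33
A correct fix: line 44: replace `span` with `acc`.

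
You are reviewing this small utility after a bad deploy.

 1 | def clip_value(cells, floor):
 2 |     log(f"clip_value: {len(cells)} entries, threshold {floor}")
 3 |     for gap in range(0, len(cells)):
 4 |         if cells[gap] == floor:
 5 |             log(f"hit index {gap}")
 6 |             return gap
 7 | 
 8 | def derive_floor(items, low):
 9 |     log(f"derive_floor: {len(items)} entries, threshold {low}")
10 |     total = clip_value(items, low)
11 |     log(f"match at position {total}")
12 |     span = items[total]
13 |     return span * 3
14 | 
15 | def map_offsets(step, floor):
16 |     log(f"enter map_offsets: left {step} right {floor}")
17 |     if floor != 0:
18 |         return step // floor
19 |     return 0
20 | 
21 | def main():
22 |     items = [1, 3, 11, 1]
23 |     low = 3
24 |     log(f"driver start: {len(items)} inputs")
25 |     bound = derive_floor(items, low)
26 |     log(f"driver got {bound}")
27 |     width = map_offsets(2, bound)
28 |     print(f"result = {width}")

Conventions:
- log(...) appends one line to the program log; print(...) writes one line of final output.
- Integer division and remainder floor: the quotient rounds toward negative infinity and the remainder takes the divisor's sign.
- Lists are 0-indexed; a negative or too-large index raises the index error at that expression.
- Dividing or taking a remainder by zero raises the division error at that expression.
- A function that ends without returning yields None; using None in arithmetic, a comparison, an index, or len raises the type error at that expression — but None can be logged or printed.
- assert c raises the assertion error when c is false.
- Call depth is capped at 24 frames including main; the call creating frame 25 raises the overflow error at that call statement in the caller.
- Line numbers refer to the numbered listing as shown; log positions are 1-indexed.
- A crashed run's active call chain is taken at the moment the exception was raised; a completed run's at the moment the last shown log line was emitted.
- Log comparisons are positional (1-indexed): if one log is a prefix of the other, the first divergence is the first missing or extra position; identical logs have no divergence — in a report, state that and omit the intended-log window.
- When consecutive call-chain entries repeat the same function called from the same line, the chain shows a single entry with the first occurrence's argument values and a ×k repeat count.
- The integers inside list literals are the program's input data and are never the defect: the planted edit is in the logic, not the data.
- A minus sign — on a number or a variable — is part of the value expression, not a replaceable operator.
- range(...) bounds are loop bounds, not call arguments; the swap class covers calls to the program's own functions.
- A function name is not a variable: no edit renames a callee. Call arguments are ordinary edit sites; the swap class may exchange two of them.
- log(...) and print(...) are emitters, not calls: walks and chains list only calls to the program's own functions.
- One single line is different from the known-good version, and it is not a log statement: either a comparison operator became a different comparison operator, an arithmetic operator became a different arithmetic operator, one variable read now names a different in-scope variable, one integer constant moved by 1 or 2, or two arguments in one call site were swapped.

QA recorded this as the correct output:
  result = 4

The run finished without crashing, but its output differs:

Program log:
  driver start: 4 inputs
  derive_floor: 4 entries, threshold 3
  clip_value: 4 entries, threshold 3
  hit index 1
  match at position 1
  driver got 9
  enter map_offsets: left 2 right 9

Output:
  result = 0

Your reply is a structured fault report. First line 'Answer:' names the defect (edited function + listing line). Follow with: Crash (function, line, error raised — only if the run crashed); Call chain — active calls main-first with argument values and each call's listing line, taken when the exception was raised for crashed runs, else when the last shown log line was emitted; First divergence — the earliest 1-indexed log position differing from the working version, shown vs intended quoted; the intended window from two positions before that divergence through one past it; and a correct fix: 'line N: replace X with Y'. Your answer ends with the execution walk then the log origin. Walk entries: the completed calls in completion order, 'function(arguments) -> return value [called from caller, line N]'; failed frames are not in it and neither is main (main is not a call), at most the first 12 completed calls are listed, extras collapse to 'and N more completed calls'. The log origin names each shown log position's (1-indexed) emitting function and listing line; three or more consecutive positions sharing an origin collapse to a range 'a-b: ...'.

Answer: the defect is in main at line 27.
Key fact: Everything matches until log position 7, which reads 'enter map_offsets: left 2 right 9' in place of 'enter map_offsets: left 9 right 2'.
Call chain: main -> map_offsets(2, 9) (called at line 27).
First divergence: at position 7 the run shows 'enter map_offsets: left 2 right 9' where the working version logs 'enter map_offsets: left 9 right 2'.
Intended log window:
  5: match at position 1
  6: driver got 9
  7: enter map_offsets: left 9 right 2
Execution walk:
  clip_value([1, 3, 11, 1], 3) -> 1  [called from derive_floor, line 10]
  derive_floor([1, 3, 11, 1], 3) -> 9  [called from main, line 25]
  map_offsets(2, 9) -> 0  [called from main, line 27]
Log origins:
  1: emitted by main (line 24)
  2: emitted by derive_floor (line 9)
  3: emitted by clip_value (line 2)
  4: emitted by clip_value (line 5)
  5: emitted by derive_floor (line 11)
  6: emitted by main (line 26)
  7: emitted by map_offsets (line 16)
A correct fix: line 27: replace `map_offsets(2, bound)` with `map_offsets(bound, 2)`.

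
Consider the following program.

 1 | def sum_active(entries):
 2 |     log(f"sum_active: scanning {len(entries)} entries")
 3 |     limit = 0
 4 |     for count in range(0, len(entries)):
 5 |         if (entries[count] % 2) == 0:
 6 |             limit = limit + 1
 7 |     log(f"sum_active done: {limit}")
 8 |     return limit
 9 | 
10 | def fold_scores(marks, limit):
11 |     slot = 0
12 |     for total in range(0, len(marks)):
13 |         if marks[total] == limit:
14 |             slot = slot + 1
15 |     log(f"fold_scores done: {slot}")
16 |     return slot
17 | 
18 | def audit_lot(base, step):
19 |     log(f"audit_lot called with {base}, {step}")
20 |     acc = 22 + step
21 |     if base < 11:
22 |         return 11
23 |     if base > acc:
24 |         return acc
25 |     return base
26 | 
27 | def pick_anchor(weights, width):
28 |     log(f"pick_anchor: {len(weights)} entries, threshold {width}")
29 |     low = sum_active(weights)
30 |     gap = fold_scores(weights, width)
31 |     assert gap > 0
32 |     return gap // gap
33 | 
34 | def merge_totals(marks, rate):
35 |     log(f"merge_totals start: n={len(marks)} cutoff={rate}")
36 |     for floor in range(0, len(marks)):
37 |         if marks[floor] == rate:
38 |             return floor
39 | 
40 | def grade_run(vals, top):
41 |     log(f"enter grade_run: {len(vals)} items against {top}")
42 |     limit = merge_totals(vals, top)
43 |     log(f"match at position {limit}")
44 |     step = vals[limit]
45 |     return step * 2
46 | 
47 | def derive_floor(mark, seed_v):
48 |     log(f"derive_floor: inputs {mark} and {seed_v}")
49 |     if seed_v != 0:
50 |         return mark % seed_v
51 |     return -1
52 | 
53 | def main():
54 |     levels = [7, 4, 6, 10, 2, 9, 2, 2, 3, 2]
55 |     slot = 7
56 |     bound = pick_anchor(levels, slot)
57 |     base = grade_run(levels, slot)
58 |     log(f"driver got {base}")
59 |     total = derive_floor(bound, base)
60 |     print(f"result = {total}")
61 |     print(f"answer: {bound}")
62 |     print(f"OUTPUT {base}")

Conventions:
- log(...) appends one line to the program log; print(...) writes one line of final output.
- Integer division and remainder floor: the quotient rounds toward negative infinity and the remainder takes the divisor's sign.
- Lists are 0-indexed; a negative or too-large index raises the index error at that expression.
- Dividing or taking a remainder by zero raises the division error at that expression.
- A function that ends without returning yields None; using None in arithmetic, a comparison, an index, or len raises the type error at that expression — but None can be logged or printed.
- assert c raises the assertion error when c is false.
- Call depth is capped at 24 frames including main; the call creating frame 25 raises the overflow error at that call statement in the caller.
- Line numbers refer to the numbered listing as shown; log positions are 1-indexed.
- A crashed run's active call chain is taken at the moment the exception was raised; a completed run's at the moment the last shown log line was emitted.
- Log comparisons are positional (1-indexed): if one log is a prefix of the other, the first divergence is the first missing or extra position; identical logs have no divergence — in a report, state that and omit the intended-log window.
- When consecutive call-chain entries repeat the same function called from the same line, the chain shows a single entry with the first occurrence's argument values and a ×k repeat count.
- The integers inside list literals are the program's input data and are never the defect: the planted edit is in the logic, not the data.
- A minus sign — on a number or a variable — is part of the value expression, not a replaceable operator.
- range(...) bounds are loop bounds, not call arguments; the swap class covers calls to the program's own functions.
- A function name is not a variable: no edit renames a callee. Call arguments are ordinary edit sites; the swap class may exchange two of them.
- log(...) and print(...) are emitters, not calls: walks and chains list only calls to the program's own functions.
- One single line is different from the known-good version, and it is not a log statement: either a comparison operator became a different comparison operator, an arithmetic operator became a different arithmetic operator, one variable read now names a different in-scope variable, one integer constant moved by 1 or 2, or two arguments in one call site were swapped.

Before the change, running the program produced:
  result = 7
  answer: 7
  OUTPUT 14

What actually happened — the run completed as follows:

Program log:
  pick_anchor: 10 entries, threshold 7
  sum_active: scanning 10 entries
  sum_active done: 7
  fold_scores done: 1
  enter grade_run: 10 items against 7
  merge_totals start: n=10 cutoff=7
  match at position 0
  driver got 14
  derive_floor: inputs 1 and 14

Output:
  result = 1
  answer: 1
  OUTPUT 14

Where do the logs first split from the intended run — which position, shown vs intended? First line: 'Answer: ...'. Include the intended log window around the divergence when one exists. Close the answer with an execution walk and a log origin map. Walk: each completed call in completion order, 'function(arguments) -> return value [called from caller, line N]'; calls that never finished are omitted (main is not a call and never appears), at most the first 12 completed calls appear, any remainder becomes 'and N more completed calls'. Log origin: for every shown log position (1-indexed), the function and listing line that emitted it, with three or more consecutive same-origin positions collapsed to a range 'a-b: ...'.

Answer: position 9 — the shown line 'derive_floor: inputs 1 and 14' should read 'derive_floor: inputs 7 and 14'.
Intended log window:
  7: match at position 0
  8: driver got 14
  9: derive_floor: inputs 7 and 14
Execution walk:
  sum_active([7, 4, 6, 10, 2, 9, 2, 2, 3, 2]) -> 7  [called from pick_anchor, line 29]
  fold_scores([7, 4, 6, 10, 2, 9, 2, 2, 3, 2], 7) -> 1  [called from pick_anchor, line 30]
  pick_anchor([7, 4, 6, 10, 2, 9, 2, 2, 3, 2], 7) -> 1  [called from main, line 56]
  merge_totals([7, 4, 6, 10, 2, 9, 2, 2, 3, 2], 7) -> 0  [called from grade_run, line 42]
  grade_run([7, 4, 6, 10, 2, 9, 2, 2, 3, 2], 7) -> 14  [called from main, line 57]
  derive_floor(1, 14) -> 1  [called from main, line 59]
Log origin:
  1: logged in pick_anchor at line 28
  2: logged in sum_active at line 2
  3: logged in sum_active at line 7
  4: logged in fold_scores at line 15
  5: logged in grade_run at line 41
  6: logged in merge_totals at line 35
  7: logged in grade_run at line 43
  8: logged in main at line 58
  9: logged in derive_floor at line 48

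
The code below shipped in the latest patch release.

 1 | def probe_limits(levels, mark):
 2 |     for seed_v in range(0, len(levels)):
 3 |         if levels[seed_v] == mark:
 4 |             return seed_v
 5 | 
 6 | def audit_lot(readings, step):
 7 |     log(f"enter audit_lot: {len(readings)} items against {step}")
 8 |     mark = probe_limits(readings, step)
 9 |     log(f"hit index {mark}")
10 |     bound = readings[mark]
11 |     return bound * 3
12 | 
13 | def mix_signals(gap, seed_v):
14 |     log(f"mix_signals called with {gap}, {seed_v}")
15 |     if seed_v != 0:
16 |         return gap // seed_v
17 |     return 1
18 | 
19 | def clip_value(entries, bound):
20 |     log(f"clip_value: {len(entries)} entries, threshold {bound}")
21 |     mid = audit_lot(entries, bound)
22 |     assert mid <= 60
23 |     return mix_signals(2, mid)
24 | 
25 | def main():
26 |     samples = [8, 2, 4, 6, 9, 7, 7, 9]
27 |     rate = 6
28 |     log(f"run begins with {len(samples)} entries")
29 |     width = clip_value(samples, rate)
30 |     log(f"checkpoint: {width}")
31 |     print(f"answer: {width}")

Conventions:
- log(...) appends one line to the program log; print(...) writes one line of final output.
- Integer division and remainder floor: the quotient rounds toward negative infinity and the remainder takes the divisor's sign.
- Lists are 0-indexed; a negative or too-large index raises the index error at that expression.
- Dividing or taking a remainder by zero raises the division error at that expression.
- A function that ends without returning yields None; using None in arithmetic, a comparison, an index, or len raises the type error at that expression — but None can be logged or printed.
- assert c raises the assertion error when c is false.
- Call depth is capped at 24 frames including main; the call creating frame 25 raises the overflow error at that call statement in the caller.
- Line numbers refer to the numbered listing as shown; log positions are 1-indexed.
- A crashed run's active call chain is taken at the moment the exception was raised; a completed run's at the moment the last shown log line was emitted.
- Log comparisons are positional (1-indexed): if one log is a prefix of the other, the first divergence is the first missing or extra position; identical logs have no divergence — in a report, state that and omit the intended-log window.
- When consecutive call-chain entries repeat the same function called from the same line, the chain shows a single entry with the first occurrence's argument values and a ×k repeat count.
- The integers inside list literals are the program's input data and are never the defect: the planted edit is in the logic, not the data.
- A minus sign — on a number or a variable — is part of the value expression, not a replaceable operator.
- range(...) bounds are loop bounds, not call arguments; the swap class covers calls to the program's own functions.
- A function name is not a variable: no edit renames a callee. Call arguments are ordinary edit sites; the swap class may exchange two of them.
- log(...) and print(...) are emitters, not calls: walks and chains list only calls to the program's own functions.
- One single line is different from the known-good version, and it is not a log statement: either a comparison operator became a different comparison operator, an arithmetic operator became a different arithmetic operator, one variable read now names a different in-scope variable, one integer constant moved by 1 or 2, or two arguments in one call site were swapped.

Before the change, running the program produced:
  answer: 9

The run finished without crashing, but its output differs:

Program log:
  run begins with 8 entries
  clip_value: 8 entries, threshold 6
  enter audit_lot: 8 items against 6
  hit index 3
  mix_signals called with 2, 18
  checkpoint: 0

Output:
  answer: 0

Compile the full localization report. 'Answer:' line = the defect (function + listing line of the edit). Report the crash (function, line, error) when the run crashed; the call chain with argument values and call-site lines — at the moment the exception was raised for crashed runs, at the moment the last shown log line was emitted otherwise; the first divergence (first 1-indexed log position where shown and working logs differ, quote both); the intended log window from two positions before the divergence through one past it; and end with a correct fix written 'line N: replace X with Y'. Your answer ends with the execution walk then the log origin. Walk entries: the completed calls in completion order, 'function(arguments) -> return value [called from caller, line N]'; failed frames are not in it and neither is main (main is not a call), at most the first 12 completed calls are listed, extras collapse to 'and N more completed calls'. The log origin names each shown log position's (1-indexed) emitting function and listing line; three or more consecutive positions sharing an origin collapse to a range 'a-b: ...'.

Answer: the defect is in clip_value at line 23.
The tell: At log position 5 the runs split — shown 'mix_signals called with 2, 18', but the working version logs 'mix_signals called with 18, 2'.
Call chain: main.
First divergence: position 5; shown 'mix_signals called with 2, 18' vs intended 'mix_signals called with 18, 2'.
Intended log window:
  3: enter audit_lot: 8 items against 6
  4: hit index 3
  5: mix_signals called with 18, 2
  6: checkpoint: 9
Execution walk:
  probe_limits([8, 2, 4, 6, 9, 7, 7, 9], 6) -> 3  [called from audit_lot, line 8]
  audit_lot([8, 2, 4, 6, 9, 7, 7, 9], 6) -> 18  [called from clip_value, line 21]
  mix_signals(2, 18) -> 0  [called from clip_value, line 23]
  clip_value([8, 2, 4, 6, 9, 7, 7, 9], 6) -> 0  [called from main, line 29]
Log origin:
  1: emitted by main (line 28)
  2: emitted by clip_value (line 20)
  3: emitted by audit_lot (line 7)
  4: emitted by audit_lot (line 9)
  5: emitted by mix_signals (line 14)
  6: emitted by main (line 30)
A correct fix: line 23: replace `mix_signals(2, mid)` with `mix_signals(mid, 2)`.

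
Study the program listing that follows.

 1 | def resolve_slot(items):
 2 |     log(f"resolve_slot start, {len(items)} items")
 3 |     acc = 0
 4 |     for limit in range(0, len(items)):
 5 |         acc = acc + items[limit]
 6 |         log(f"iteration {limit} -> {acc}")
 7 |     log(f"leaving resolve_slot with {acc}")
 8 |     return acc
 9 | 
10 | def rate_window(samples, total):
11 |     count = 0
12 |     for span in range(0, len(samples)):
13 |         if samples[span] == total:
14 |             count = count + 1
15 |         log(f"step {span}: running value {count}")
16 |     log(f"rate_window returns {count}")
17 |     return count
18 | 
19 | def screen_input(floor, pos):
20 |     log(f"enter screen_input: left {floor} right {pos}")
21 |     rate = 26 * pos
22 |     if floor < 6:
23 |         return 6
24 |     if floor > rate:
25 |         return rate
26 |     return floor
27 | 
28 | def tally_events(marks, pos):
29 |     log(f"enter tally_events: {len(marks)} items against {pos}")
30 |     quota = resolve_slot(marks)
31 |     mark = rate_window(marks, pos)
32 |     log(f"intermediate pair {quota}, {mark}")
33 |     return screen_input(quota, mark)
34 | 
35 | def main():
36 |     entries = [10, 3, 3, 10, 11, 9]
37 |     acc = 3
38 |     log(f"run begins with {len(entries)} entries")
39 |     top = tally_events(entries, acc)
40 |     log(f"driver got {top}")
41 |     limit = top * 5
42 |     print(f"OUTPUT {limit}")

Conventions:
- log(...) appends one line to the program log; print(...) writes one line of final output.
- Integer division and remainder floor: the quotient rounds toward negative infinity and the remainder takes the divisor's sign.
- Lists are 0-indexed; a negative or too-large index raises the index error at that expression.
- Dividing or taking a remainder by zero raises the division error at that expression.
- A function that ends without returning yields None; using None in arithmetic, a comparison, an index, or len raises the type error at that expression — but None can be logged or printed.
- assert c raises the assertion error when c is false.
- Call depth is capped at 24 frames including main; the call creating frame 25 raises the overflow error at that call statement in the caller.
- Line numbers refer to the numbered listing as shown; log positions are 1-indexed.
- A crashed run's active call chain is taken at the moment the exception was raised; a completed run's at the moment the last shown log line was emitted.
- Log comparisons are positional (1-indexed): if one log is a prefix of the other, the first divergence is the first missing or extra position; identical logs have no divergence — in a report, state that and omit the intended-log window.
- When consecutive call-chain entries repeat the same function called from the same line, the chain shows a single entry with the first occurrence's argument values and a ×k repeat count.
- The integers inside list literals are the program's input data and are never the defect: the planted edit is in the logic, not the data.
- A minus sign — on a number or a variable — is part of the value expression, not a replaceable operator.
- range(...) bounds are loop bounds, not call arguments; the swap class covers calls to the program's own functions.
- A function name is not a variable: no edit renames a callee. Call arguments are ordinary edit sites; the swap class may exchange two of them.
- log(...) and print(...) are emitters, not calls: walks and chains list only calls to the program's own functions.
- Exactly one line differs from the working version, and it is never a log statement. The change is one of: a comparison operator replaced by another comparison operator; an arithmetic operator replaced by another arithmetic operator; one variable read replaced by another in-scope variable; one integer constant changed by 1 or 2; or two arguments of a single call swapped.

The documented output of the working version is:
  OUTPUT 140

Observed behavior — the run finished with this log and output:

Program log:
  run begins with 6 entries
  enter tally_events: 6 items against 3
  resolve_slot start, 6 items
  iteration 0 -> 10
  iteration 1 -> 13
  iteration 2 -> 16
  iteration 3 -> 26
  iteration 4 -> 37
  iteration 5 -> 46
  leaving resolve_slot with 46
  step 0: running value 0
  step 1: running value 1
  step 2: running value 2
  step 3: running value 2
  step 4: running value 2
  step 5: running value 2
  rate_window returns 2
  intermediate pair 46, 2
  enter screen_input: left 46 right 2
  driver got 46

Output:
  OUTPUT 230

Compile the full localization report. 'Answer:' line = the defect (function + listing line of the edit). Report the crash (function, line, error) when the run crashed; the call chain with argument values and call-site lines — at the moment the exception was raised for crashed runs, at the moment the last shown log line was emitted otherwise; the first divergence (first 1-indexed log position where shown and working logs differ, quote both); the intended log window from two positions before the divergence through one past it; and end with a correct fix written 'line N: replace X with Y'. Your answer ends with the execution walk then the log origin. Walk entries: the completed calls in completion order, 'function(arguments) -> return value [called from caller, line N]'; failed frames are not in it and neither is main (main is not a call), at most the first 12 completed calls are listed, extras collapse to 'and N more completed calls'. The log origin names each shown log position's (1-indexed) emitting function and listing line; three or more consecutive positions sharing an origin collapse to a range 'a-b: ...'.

Answer: the defect is in screen_input at line 21.
Core observation: The earliest visible damage is log position 20 — 'driver got 46' rather than the intended 'driver got 28'.
Call chain: main.
First divergence: position 20 — shown 'driver got 46', intended 'driver got 28'.
Intended log window:
  18: intermediate pair 46, 2
  19: enter screen_input: left 46 right 2
  20: driver got 28
Execution walk:
  resolve_slot([10, 3, 3, 10, 11, 9]) -> 46  [called from tally_events, line 30]
  rate_window([10, 3, 3, 10, 11, 9], 3) -> 2  [called from tally_events, line 31]
  screen_input(46, 2) -> 46  [called from tally_events, line 33]
  tally_events([10, 3, 3, 10, 11, 9], 3) -> 46  [called from main, line 39]
Log origins:
  1: logged in main at line 38
  2: logged in tally_events at line 29
  3: logged in resolve_slot at line 2
  4-9: logged in resolve_slot at line 6
  10: logged in resolve_slot at line 7
  11-16: logged in rate_window at line 15
  17: logged in rate_window at line 16
  18: logged in tally_events at line 32
  19: logged in screen_input at line 20
  20: logged in main at line 40
A correct fix: line 21: replace `*` with `+`.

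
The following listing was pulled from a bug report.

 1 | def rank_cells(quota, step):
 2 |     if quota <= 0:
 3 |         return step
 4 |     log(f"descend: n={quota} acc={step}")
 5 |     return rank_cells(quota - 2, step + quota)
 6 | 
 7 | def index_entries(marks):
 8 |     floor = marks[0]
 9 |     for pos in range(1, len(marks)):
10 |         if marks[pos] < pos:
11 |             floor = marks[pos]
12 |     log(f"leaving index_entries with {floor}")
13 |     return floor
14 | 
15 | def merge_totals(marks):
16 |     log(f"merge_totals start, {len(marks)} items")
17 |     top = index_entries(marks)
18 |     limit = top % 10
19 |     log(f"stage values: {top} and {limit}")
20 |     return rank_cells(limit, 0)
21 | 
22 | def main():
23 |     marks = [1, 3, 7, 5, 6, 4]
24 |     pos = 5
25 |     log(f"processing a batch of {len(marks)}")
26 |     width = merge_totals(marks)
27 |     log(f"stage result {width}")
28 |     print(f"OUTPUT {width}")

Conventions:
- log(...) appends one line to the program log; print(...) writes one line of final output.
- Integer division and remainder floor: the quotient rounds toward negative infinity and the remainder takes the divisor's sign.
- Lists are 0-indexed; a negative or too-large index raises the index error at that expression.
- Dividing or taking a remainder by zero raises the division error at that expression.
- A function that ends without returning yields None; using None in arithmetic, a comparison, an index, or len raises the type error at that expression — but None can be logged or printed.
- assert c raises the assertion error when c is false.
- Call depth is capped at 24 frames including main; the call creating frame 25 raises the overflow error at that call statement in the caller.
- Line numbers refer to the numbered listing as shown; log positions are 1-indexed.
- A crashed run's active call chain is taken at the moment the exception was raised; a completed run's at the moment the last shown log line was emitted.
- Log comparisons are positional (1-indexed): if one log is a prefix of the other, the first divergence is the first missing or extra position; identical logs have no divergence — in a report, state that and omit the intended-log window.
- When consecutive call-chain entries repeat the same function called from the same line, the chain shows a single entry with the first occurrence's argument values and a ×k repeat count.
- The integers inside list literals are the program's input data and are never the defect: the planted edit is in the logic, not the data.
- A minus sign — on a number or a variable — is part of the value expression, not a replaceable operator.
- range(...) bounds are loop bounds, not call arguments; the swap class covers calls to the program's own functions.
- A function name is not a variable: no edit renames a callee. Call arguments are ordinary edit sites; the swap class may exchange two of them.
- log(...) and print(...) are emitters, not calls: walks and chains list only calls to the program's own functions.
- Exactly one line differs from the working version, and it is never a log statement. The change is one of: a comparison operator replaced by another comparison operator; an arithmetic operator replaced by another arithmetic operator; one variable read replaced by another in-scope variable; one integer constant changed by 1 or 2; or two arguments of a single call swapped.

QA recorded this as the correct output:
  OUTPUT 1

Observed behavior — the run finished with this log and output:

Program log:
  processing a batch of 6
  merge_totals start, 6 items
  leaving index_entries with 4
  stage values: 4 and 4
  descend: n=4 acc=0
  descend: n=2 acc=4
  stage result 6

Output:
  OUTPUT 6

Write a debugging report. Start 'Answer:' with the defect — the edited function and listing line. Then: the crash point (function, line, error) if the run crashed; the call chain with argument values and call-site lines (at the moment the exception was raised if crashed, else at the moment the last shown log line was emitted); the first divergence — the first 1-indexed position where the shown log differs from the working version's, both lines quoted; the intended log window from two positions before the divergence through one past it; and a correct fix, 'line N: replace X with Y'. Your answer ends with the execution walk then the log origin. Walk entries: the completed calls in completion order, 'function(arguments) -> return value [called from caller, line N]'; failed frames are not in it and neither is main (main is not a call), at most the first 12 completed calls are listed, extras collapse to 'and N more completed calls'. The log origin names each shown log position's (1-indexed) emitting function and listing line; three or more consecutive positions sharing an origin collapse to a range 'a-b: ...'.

Answer: the defect is in index_entries at line 10.
Key fact: At log position 3 the runs split — shown 'leaving index_entries with 4', but the working version logs 'leaving index_entries with 1'.
Call chain: main.
First divergence: position 3; shown 'leaving index_entries with 4' vs intended 'leaving index_entries with 1'.
Intended log window:
  1: processing a batch of 6
  2: merge_totals start, 6 items
  3: leaving index_entries with 1
  4: stage values: 1 and 1
Execution walk:
  index_entries([1, 3, 7, 5, 6, 4]) -> 4  [called from merge_totals, line 17]
  rank_cells(0, 6) -> 6  [called from rank_cells, line 5]
  rank_cells(2, 4) -> 6  [called from rank_cells, line 5]
  rank_cells(4, 0) -> 6  [called from merge_totals, line 20]
  merge_totals([1, 3, 7, 5, 6, 4]) -> 6  [called from main, line 26]
Log origins:
  1: logged in main at line 25
  2: logged in merge_totals at line 16
  3: logged in index_entries at line 12
  4: logged in merge_totals at line 19
  5: logged in rank_cells at line 4
  6: logged in rank_cells at line 4
  7: logged in main at line 27
A correct fix: line 10: replace `marks[pos] < pos` with `marks[pos] < floor`.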